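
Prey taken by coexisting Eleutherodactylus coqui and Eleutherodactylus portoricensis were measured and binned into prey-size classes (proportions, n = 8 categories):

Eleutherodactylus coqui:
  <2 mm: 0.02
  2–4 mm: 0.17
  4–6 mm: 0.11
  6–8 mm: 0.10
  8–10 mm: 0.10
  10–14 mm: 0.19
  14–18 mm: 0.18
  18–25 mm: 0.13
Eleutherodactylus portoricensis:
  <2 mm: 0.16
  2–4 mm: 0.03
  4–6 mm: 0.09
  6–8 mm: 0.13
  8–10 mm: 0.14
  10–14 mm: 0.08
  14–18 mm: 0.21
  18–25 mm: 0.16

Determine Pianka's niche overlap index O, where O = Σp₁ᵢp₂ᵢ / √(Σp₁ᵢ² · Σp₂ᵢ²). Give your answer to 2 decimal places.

0.81

Σ p₁ᵢp₂ᵢ = 0.0032 + 0.0051 + 0.0099 + 0.0130 + 0.0140 + 0.0152 + 0.0378 + 0.0208 = 0.1190
Σp_1ᵢ² = 0.02² + 0.17² + 0.11² + 0.10² + 0.10² + 0.19² + 0.18² + 0.13² = 0.0004 + 0.0289 + 0.0121 + 0.0100 + 0.0100 + 0.0361 + 0.0324 + 0.0169 = 0.1468
Σp_2ᵢ² = 0.16² + 0.03² + 0.09² + 0.13² + 0.14² + 0.08² + 0.21² + 0.16² = 0.0256 + 0.0009 + 0.0081 + 0.0169 + 0.0196 + 0.0064 + 0.0441 + 0.0256 = 0.1472
O = 0.1190 / √(0.1468 × 0.1472) = 0.1190 / 0.14700 = 0.8095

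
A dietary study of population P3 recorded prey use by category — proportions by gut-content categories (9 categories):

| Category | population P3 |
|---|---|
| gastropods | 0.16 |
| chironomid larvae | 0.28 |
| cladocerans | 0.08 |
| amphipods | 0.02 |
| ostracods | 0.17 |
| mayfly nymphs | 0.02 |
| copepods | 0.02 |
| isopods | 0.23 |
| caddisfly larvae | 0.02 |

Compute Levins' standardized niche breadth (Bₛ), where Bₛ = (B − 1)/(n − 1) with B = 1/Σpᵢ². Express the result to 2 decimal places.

0.52

Σpᵢ² = 0.16² + 0.28² + 0.08² + 0.02² + 0.17² + 0.02² + 0.02² + 0.23² + 0.02² = 0.0256 + 0.0784 + 0.0064 + 0.0004 + 0.0289 + 0.0004 + 0.0004 + 0.0529 + 0.0004 = 0.1938
B = 1 / 0.1938 = 5.1600
Bₛ = (B − 1)/(n − 1) = (5.1600 − 1)/(9 − 1) = 4.1600/8 = 0.5200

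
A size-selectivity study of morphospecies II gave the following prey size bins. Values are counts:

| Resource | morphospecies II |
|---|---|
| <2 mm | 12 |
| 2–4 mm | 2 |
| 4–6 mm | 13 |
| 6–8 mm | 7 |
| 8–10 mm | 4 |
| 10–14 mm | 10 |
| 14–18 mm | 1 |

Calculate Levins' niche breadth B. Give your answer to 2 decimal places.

Proportions for morphospecies II (n=49): 12/49=0.2449, 2/49=0.0408, 13/49=0.2653, 7/49=0.1429, 4/49=0.0816, 10/49=0.2041, 1/49=0.0204
Σpᵢ² = 0.2449² + 0.0408² + 0.2653² + 0.1429² + 0.0816² + 0.2041² + 0.0204² = 0.059976 + 0.001665 + 0.070384 + 0.020420 + 0.006659 + 0.041657 + 0.000416 = 0.201177
B = 1 / 0.201177 = 4.9707

4.97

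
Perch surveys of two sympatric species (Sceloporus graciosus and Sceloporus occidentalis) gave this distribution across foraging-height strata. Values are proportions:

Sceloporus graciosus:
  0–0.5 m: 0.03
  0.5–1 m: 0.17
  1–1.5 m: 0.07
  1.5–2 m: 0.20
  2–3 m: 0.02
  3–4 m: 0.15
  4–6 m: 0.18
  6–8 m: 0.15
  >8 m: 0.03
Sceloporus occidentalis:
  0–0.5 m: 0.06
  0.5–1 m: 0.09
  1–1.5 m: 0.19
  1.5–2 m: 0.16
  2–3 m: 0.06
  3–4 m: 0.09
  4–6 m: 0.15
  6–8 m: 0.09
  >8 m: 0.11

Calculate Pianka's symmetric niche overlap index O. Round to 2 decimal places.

0.86

Σ p₁ᵢp₂ᵢ = 0.0018 + 0.0153 + 0.0133 + 0.0320 + 0.0012 + 0.0135 + 0.0270 + 0.0135 + 0.0033 = 0.1209
Σp_1ᵢ² = 0.03² + 0.17² + 0.07² + 0.20² + 0.02² + 0.15² + 0.18² + 0.15² + 0.03² = 0.0009 + 0.0289 + 0.0049 + 0.0400 + 0.0004 + 0.0225 + 0.0324 + 0.0225 + 0.0009 = 0.1534
Σp_2ᵢ² = 0.06² + 0.09² + 0.19² + 0.16² + 0.06² + 0.09² + 0.15² + 0.09² + 0.11² = 0.0036 + 0.0081 + 0.0361 + 0.0256 + 0.0036 + 0.0081 + 0.0225 + 0.0081 + 0.0121 = 0.1278
O = 0.1209 / √(0.1534 × 0.1278) = 0.1209 / 0.14002 = 0.8634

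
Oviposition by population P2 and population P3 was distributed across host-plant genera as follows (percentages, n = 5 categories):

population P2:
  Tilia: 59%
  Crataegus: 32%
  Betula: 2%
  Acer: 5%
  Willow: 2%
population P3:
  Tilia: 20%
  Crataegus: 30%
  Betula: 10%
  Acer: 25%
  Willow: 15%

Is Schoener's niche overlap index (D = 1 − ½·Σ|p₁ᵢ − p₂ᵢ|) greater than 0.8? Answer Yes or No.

No

Convert percentages to proportions (divide by 100).
Σ|p₁ᵢ − p₂ᵢ| = 0.39 + 0.02 + 0.08 + 0.20 + 0.13 = 0.82
D = 1 − ½ × 0.82 = 1 − 0.410 = 0.5900
D = 0.5900 < 0.8 → No.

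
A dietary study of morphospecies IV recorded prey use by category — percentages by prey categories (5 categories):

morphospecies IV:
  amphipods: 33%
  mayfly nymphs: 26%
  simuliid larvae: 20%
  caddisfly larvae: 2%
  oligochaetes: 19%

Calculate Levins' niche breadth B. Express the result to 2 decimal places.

Convert percentages to proportions (divide by 100).
Σpᵢ² = 0.33² + 0.26² + 0.20² + 0.02² + 0.19² = 0.1089 + 0.0676 + 0.0400 + 0.0004 + 0.0361 = 0.2530
B = 1 / 0.2530 = 3.9526

3.95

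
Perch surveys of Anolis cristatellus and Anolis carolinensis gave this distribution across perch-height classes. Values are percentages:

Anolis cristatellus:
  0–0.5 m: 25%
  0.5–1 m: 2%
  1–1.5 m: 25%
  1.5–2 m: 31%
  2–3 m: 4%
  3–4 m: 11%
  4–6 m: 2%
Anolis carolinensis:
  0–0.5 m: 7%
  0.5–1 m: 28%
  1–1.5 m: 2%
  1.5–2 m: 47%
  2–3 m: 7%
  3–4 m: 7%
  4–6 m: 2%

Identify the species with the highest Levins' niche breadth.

Anolis cristatellus

Convert percentages to proportions (divide by 100).
Σp_crisᵢ² = 0.25² + 0.02² + 0.25² + 0.31² + 0.04² + 0.11² + 0.02² = 0.0625 + 0.0004 + 0.0625 + 0.0961 + 0.0016 + 0.0121 + 0.0004 = 0.2356
B_cris = 1 / 0.2356 = 4.2445
Σp_caroᵢ² = 0.07² + 0.28² + 0.02² + 0.47² + 0.07² + 0.07² + 0.02² = 0.0049 + 0.0784 + 0.0004 + 0.2209 + 0.0049 + 0.0049 + 0.0004 = 0.3148
B_caro = 1 / 0.3148 = 3.1766
Highest B → broadest niche (most generalist): Anolis cristatellus (B = 4.24).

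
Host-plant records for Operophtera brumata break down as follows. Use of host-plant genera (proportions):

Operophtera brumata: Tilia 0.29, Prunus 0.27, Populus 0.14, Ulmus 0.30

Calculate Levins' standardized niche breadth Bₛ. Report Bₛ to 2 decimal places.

Σpᵢ² = 0.29² + 0.27² + 0.14² + 0.30² = 0.0841 + 0.0729 + 0.0196 + 0.0900 = 0.2666
B = 1 / 0.2666 = 3.7509
Bₛ = (B − 1)/(n − 1) = (3.7509 − 1)/(4 − 1) = 2.7509/3 = 0.9170

0.92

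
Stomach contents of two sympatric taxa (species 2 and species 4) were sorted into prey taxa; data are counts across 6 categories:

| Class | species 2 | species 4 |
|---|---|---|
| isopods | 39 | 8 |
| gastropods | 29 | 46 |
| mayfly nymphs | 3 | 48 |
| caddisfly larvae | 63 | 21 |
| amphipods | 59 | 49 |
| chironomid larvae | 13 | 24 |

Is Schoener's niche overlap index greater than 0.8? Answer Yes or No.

No

Proportions for species 2 (n=206): 39/206=0.1893, 29/206=0.1408, 3/206=0.0146, 63/206=0.3058, 59/206=0.2864, 13/206=0.0631
Proportions for species 4 (n=196): 8/196=0.0408, 46/196=0.2347, 48/196=0.2449, 21/196=0.1071, 49/196=0.2500, 24/196=0.1224
Σ|p₁ᵢ − p₂ᵢ| = 0.1485 + 0.0939 + 0.2303 + 0.1987 + 0.0364 + 0.0593 = 0.7671
D = 1 − ½ × 0.7671 = 1 − 0.38355 = 0.61645
D = 0.61645 < 0.8 → No.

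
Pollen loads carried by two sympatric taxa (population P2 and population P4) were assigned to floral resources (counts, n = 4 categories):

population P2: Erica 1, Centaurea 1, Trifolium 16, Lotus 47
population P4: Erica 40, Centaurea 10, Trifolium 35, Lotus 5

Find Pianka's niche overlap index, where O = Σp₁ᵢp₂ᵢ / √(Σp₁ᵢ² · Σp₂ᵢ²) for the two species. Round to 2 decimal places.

0.31

Proportions for population P2 (n=65): 1/65=0.0154, 1/65=0.0154, 16/65=0.2462, 47/65=0.7231
Proportions for population P4 (n=90): 40/90=0.4444, 10/90=0.1111, 35/90=0.3889, 5/90=0.0556
Σ p₁ᵢp₂ᵢ = 0.006844 + 0.001711 + 0.095747 + 0.040204 = 0.144506
Σp_1ᵢ² = 0.0154² + 0.0154² + 0.2462² + 0.7231² = 0.000237 + 0.000237 + 0.060614 + 0.522874 = 0.583962
Σp_2ᵢ² = 0.4444² + 0.1111² + 0.3889² + 0.0556² = 0.197491 + 0.012343 + 0.151243 + 0.003091 = 0.364168
O = 0.144506 / √(0.583962 × 0.364168) = 0.144506 / 0.4611510 = 0.3134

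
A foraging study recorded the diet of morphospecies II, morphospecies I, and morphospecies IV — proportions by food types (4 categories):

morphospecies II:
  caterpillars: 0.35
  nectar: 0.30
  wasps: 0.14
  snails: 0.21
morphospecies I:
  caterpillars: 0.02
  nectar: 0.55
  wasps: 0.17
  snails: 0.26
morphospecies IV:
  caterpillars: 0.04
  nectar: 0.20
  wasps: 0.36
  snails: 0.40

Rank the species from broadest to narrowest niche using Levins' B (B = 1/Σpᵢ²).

Σp_IIᵢ² = 0.35² + 0.30² + 0.14² + 0.21² = 0.1225 + 0.0900 + 0.0196 + 0.0441 = 0.2762
B_II = 1 / 0.2762 = 3.6206
Σp_Iᵢ² = 0.02² + 0.55² + 0.17² + 0.26² = 0.0004 + 0.3025 + 0.0289 + 0.0676 = 0.3994
B_I = 1 / 0.3994 = 2.5038
Σp_IVᵢ² = 0.04² + 0.20² + 0.36² + 0.40² = 0.0016 + 0.0400 + 0.1296 + 0.1600 = 0.3312
B_IV = 1 / 0.3312 = 3.0193
Ranking by B (broadest → narrowest): morphospecies II (3.62) > morphospecies IV (3.02) > morphospecies I (2.50)

morphospecies II > morphospecies IV > morphospecies I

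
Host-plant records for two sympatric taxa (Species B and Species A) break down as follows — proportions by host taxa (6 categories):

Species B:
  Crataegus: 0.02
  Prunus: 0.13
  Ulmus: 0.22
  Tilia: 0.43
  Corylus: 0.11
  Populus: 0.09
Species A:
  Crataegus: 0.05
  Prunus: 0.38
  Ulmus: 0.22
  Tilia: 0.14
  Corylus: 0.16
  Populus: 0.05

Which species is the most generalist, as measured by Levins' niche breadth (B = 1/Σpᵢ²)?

Σp_Bᵢ² = 0.02² + 0.13² + 0.22² + 0.43² + 0.11² + 0.09² = 0.0004 + 0.0169 + 0.0484 + 0.1849 + 0.0121 + 0.0081 = 0.2708
B_B = 1 / 0.2708 = 3.6928
Σp_Aᵢ² = 0.05² + 0.38² + 0.22² + 0.14² + 0.16² + 0.05² = 0.0025 + 0.1444 + 0.0484 + 0.0196 + 0.0256 + 0.0025 = 0.2430
B_A = 1 / 0.2430 = 4.1152
Highest B → broadest niche (most generalist): Species A (B = 4.12).

Species A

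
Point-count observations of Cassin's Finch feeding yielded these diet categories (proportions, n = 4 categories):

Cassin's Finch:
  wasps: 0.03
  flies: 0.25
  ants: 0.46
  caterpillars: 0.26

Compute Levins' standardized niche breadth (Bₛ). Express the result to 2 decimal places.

Σpᵢ² = 0.03² + 0.25² + 0.46² + 0.26² = 0.0009 + 0.0625 + 0.2116 + 0.0676 = 0.3426
B = 1 / 0.3426 = 2.9189
Bₛ = (B − 1)/(n − 1) = (2.9189 − 1)/(4 − 1) = 1.9189/3 = 0.6396

0.64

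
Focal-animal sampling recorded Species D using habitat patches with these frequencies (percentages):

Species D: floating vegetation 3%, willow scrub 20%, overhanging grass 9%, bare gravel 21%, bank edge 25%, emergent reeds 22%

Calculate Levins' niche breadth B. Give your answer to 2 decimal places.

Convert percentages to proportions (divide by 100).
Σpᵢ² = 0.03² + 0.20² + 0.09² + 0.21² + 0.25² + 0.22² = 0.0009 + 0.0400 + 0.0081 + 0.0441 + 0.0625 + 0.0484 = 0.2040
B = 1 / 0.2040 = 4.9020

4.90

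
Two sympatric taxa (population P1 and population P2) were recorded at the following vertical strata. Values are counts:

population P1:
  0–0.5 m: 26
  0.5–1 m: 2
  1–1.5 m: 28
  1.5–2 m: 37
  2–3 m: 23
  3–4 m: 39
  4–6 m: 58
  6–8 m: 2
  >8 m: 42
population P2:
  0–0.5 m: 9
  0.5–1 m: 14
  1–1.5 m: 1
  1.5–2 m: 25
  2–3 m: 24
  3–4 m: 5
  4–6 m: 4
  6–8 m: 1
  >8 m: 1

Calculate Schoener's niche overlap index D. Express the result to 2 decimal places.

Proportions for population P1 (n=257): 26/257=0.1012, 2/257=0.0078, 28/257=0.1089, 37/257=0.1440, 23/257=0.0895, 39/257=0.1518, 58/257=0.2257, 2/257=0.0078, 42/257=0.1634
Proportions for population P2 (n=84): 9/84=0.1071, 14/84=0.1667, 1/84=0.0119, 25/84=0.2976, 24/84=0.2857, 5/84=0.0595, 4/84=0.0476, 1/84=0.0119, 1/84=0.0119
Σ|p₁ᵢ − p₂ᵢ| = 0.0059 + 0.1589 + 0.0970 + 0.1536 + 0.1962 + 0.0923 + 0.1781 + 0.0041 + 0.1515 = 1.0376
D = 1 − ½ × 1.0376 = 1 − 0.51880 = 0.48120

0.48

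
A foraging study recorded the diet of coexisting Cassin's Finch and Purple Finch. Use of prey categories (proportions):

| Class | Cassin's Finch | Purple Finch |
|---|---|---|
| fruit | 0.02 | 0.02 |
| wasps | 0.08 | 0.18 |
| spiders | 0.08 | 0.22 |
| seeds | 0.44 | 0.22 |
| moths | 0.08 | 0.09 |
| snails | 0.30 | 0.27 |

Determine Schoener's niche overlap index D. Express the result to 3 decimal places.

Σ|p₁ᵢ − p₂ᵢ| = 0.00 + 0.10 + 0.14 + 0.22 + 0.01 + 0.03 = 0.50
D = 1 − ½ × 0.50 = 1 − 0.250 = 0.75000

0.750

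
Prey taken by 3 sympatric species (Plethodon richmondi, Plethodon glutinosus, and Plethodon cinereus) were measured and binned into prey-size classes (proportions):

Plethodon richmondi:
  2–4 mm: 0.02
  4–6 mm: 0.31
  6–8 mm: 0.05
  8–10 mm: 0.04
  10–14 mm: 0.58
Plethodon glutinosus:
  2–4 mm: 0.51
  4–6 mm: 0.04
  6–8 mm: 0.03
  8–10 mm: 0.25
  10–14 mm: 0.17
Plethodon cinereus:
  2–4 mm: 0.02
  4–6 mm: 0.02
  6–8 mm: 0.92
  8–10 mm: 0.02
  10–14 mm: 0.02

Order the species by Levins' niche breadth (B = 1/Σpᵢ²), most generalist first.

Plethodon glutinosus > Plethodon richmondi > Plethodon cinereus

Σp_richᵢ² = 0.02² + 0.31² + 0.05² + 0.04² + 0.58² = 0.0004 + 0.0961 + 0.0025 + 0.0016 + 0.3364 = 0.4370
B_rich = 1 / 0.4370 = 2.2883
Σp_glutᵢ² = 0.51² + 0.04² + 0.03² + 0.25² + 0.17² = 0.2601 + 0.0016 + 0.0009 + 0.0625 + 0.0289 = 0.3540
B_glut = 1 / 0.3540 = 2.8249
Σp_cineᵢ² = 0.02² + 0.02² + 0.92² + 0.02² + 0.02² = 0.0004 + 0.0004 + 0.8464 + 0.0004 + 0.0004 = 0.8480
B_cine = 1 / 0.8480 = 1.1792
Ranking by B (broadest → narrowest): Plethodon glutinosus (2.82) > Plethodon richmondi (2.29) > Plethodon cinereus (1.18)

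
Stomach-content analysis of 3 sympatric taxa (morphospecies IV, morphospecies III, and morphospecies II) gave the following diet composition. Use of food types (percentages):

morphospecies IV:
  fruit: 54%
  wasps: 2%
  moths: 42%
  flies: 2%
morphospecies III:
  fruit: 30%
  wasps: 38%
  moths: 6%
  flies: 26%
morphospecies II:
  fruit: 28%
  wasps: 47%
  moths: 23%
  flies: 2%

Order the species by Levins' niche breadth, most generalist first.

Convert percentages to proportions (divide by 100).
Σp_IVᵢ² = 0.54² + 0.02² + 0.42² + 0.02² = 0.2916 + 0.0004 + 0.1764 + 0.0004 = 0.4688
B_IV = 1 / 0.4688 = 2.1331
Σp_IIIᵢ² = 0.30² + 0.38² + 0.06² + 0.26² = 0.0900 + 0.1444 + 0.0036 + 0.0676 = 0.3056
B_III = 1 / 0.3056 = 3.2723
Σp_IIᵢ² = 0.28² + 0.47² + 0.23² + 0.02² = 0.0784 + 0.2209 + 0.0529 + 0.0004 = 0.3526
B_II = 1 / 0.3526 = 2.8361
Ranking by B (broadest → narrowest): morphospecies III (3.27) > morphospecies II (2.84) > morphospecies IV (2.13)

morphospecies III > morphospecies II > morphospecies IV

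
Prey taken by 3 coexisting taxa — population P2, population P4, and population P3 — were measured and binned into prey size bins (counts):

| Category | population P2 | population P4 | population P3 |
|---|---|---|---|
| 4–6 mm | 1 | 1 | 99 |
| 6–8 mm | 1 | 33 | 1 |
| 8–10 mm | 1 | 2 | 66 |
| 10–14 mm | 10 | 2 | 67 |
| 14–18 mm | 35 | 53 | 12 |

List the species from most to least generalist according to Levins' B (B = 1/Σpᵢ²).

population P3 > population P4 > population P2

Proportions for population P2 (n=48): 1/48=0.0208, 1/48=0.0208, 1/48=0.0208, 10/48=0.2083, 35/48=0.7292
Proportions for population P4 (n=91): 1/91=0.0110, 33/91=0.3626, 2/91=0.0220, 2/91=0.0220, 53/91=0.5824
Proportions for population P3 (n=245): 99/245=0.4041, 1/245=0.0041, 66/245=0.2694, 67/245=0.2735, 12/245=0.0490
Σp_P2ᵢ² = 0.0208² + 0.0208² + 0.0208² + 0.2083² + 0.7292² = 0.000433 + 0.000433 + 0.000433 + 0.043389 + 0.531733 = 0.576421
B_P2 = 1 / 0.576421 = 1.7348
Σp_P4ᵢ² = 0.0110² + 0.3626² + 0.0220² + 0.0220² + 0.5824² = 0.000121 + 0.131479 + 0.000484 + 0.000484 + 0.339190 = 0.471758
B_P4 = 1 / 0.471758 = 2.1197
Σp_P3ᵢ² = 0.4041² + 0.0041² + 0.2694² + 0.2735² + 0.0490² = 0.163297 + 0.000017 + 0.072576 + 0.074802 + 0.002401 = 0.313093
B_P3 = 1 / 0.313093 = 3.1939
Ranking by B (broadest → narrowest): population P3 (3.19) > population P4 (2.12) > population P2 (1.73)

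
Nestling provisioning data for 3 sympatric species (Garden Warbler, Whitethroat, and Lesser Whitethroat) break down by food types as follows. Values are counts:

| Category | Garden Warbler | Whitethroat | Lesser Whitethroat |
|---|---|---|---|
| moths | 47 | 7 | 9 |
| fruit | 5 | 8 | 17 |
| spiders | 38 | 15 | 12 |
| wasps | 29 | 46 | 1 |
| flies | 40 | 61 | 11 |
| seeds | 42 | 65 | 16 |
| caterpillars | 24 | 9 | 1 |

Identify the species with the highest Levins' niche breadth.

Garden Warbler

Proportions for Garden Warbler (n=225): 47/225=0.2089, 5/225=0.0222, 38/225=0.1689, 29/225=0.1289, 40/225=0.1778, 42/225=0.1867, 24/225=0.1067
Proportions for Whitethroat (n=211): 7/211=0.0332, 8/211=0.0379, 15/211=0.0711, 46/211=0.2180, 61/211=0.2891, 65/211=0.3081, 9/211=0.0427
Proportions for Lesser Whitethroat (n=67): 9/67=0.1343, 17/67=0.2537, 12/67=0.1791, 1/67=0.0149, 11/67=0.1642, 16/67=0.2388, 1/67=0.0149
Σp_Gardᵢ² = 0.2089² + 0.0222² + 0.1689² + 0.1289² + 0.1778² + 0.1867² + 0.1067² = 0.043639 + 0.000493 + 0.028527 + 0.016615 + 0.031613 + 0.034857 + 0.011385 = 0.167129
B_Gard = 1 / 0.167129 = 5.9834
Σp_Whitᵢ² = 0.0332² + 0.0379² + 0.0711² + 0.2180² + 0.2891² + 0.3081² + 0.0427² = 0.001102 + 0.001436 + 0.005055 + 0.047524 + 0.083579 + 0.094926 + 0.001823 = 0.235445
B_Whit = 1 / 0.235445 = 4.2473
Σp_Lessᵢ² = 0.1343² + 0.2537² + 0.1791² + 0.0149² + 0.1642² + 0.2388² + 0.0149² = 0.018036 + 0.064364 + 0.032077 + 0.000222 + 0.026962 + 0.057025 + 0.000222 = 0.198908
B_Less = 1 / 0.198908 = 5.0274
Highest B → broadest niche (most generalist): Garden Warbler (B = 5.98).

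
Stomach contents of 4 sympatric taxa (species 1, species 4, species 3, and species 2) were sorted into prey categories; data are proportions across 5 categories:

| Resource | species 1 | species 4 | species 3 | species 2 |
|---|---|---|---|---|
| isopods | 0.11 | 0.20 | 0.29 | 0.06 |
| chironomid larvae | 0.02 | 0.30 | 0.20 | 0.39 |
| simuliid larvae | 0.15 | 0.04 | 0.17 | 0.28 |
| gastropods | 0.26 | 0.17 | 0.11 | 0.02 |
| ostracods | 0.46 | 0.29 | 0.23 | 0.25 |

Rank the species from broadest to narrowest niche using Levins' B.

Σp_1ᵢ² = 0.11² + 0.02² + 0.15² + 0.26² + 0.46² = 0.0121 + 0.0004 + 0.0225 + 0.0676 + 0.2116 = 0.3142
B_1 = 1 / 0.3142 = 3.1827
Σp_4ᵢ² = 0.20² + 0.30² + 0.04² + 0.17² + 0.29² = 0.0400 + 0.0900 + 0.0016 + 0.0289 + 0.0841 = 0.2446
B_4 = 1 / 0.2446 = 4.0883
Σp_3ᵢ² = 0.29² + 0.20² + 0.17² + 0.11² + 0.23² = 0.0841 + 0.0400 + 0.0289 + 0.0121 + 0.0529 = 0.2180
B_3 = 1 / 0.2180 = 4.5872
Σp_2ᵢ² = 0.06² + 0.39² + 0.28² + 0.02² + 0.25² = 0.0036 + 0.1521 + 0.0784 + 0.0004 + 0.0625 = 0.2970
B_2 = 1 / 0.2970 = 3.3670
Ranking by B (broadest → narrowest): species 3 (4.59) > species 4 (4.09) > species 2 (3.37) > species 1 (3.18)

species 3 > species 4 > species 2 > species 1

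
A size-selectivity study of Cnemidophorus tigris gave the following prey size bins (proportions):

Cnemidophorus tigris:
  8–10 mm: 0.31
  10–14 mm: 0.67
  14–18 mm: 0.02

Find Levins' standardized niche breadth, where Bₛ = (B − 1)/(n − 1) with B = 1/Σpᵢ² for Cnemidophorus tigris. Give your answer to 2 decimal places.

Σpᵢ² = 0.31² + 0.67² + 0.02² = 0.0961 + 0.4489 + 0.0004 = 0.5454
B = 1 / 0.5454 = 1.8335
Bₛ = (B − 1)/(n − 1) = (1.8335 − 1)/(3 − 1) = 0.8335/2 = 0.4168

0.42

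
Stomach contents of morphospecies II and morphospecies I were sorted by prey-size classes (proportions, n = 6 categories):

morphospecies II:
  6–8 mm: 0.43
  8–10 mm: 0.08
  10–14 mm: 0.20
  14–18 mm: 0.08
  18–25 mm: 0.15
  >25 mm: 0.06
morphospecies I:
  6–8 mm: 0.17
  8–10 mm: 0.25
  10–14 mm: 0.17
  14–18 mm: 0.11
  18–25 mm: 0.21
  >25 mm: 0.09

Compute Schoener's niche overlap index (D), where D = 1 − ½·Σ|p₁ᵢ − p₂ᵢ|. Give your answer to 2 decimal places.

Σ|p₁ᵢ − p₂ᵢ| = 0.26 + 0.17 + 0.03 + 0.03 + 0.06 + 0.03 = 0.58
D = 1 − ½ × 0.58 = 1 − 0.290 = 0.7100

0.71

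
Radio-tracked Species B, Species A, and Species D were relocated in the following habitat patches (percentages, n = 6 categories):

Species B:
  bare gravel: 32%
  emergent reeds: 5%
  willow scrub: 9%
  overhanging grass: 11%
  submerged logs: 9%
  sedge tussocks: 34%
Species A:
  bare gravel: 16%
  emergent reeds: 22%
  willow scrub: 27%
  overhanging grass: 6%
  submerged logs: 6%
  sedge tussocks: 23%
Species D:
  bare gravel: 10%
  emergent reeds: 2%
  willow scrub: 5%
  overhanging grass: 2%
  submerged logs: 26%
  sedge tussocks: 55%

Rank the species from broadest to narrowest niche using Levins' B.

Convert percentages to proportions (divide by 100).
Σp_Bᵢ² = 0.32² + 0.05² + 0.09² + 0.11² + 0.09² + 0.34² = 0.1024 + 0.0025 + 0.0081 + 0.0121 + 0.0081 + 0.1156 = 0.2488
B_B = 1 / 0.2488 = 4.0193
Σp_Aᵢ² = 0.16² + 0.22² + 0.27² + 0.06² + 0.06² + 0.23² = 0.0256 + 0.0484 + 0.0729 + 0.0036 + 0.0036 + 0.0529 = 0.2070
B_A = 1 / 0.2070 = 4.8309
Σp_Dᵢ² = 0.10² + 0.02² + 0.05² + 0.02² + 0.26² + 0.55² = 0.0100 + 0.0004 + 0.0025 + 0.0004 + 0.0676 + 0.3025 = 0.3834
B_D = 1 / 0.3834 = 2.6082
Ranking by B (broadest → narrowest): Species A (4.83) > Species B (4.02) > Species D (2.61)

Species A > Species B > Species D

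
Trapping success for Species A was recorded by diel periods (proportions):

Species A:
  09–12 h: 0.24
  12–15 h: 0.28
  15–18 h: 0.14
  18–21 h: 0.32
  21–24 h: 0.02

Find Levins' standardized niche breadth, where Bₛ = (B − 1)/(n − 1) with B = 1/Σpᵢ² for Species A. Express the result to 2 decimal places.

Σpᵢ² = 0.24² + 0.28² + 0.14² + 0.32² + 0.02² = 0.0576 + 0.0784 + 0.0196 + 0.1024 + 0.0004 = 0.2584
B = 1 / 0.2584 = 3.8700
Bₛ = (B − 1)/(n − 1) = (3.8700 − 1)/(5 − 1) = 2.8700/4 = 0.7175

0.72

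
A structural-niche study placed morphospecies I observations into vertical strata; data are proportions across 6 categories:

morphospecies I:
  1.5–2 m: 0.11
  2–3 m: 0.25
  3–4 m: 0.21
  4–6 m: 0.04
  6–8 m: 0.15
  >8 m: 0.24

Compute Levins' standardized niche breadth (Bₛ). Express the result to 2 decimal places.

0.80

Σpᵢ² = 0.11² + 0.25² + 0.21² + 0.04² + 0.15² + 0.24² = 0.0121 + 0.0625 + 0.0441 + 0.0016 + 0.0225 + 0.0576 = 0.2004
B = 1 / 0.2004 = 4.9900
Bₛ = (B − 1)/(n − 1) = (4.9900 − 1)/(6 − 1) = 3.9900/5 = 0.7980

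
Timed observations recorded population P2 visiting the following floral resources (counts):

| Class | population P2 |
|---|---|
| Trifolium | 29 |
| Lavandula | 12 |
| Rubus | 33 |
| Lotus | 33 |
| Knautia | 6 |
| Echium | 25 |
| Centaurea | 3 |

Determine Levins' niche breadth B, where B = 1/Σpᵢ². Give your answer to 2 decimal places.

5.19

Proportions for population P2 (n=141): 29/141=0.2057, 12/141=0.0851, 33/141=0.2340, 33/141=0.2340, 6/141=0.0426, 25/141=0.1773, 3/141=0.0213
Σpᵢ² = 0.2057² + 0.0851² + 0.2340² + 0.2340² + 0.0426² + 0.1773² + 0.0213² = 0.042312 + 0.007242 + 0.054756 + 0.054756 + 0.001815 + 0.031435 + 0.000454 = 0.192770
B = 1 / 0.192770 = 5.1875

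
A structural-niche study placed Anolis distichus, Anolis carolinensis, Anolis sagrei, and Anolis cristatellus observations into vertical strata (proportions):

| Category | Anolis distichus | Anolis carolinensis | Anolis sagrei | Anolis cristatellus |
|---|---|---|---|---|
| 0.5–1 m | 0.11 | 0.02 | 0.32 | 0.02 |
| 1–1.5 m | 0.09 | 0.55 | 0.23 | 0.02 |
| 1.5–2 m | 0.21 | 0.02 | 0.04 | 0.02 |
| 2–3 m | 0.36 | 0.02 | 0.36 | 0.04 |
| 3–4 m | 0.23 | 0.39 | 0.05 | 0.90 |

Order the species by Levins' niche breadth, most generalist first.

Σp_distᵢ² = 0.11² + 0.09² + 0.21² + 0.36² + 0.23² = 0.0121 + 0.0081 + 0.0441 + 0.1296 + 0.0529 = 0.2468
B_dist = 1 / 0.2468 = 4.0519
Σp_caroᵢ² = 0.02² + 0.55² + 0.02² + 0.02² + 0.39² = 0.0004 + 0.3025 + 0.0004 + 0.0004 + 0.1521 = 0.4558
B_caro = 1 / 0.4558 = 2.1939
Σp_sagrᵢ² = 0.32² + 0.23² + 0.04² + 0.36² + 0.05² = 0.1024 + 0.0529 + 0.0016 + 0.1296 + 0.0025 = 0.2890
B_sagr = 1 / 0.2890 = 3.4602
Σp_crisᵢ² = 0.02² + 0.02² + 0.02² + 0.04² + 0.90² = 0.0004 + 0.0004 + 0.0004 + 0.0016 + 0.8100 = 0.8128
B_cris = 1 / 0.8128 = 1.2303
Ranking by B (broadest → narrowest): Anolis distichus (4.05) > Anolis sagrei (3.46) > Anolis carolinensis (2.19) > Anolis cristatellus (1.23)

Anolis distichus > Anolis sagrei > Anolis carolinensis > Anolis cristatellus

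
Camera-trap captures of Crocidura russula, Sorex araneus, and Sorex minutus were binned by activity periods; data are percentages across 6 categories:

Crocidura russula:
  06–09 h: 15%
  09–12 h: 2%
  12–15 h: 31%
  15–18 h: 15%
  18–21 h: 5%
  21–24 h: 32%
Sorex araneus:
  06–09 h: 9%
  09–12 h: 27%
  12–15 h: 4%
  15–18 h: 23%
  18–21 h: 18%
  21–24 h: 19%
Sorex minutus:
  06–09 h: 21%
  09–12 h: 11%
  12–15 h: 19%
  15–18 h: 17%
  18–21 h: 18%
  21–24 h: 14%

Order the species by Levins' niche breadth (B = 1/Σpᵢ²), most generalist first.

Convert percentages to proportions (divide by 100).
Σp_russᵢ² = 0.15² + 0.02² + 0.31² + 0.15² + 0.05² + 0.32² = 0.0225 + 0.0004 + 0.0961 + 0.0225 + 0.0025 + 0.1024 = 0.2464
B_russ = 1 / 0.2464 = 4.0584
Σp_aranᵢ² = 0.09² + 0.27² + 0.04² + 0.23² + 0.18² + 0.19² = 0.0081 + 0.0729 + 0.0016 + 0.0529 + 0.0324 + 0.0361 = 0.2040
B_aran = 1 / 0.2040 = 4.9020
Σp_minuᵢ² = 0.21² + 0.11² + 0.19² + 0.17² + 0.18² + 0.14² = 0.0441 + 0.0121 + 0.0361 + 0.0289 + 0.0324 + 0.0196 = 0.1732
B_minu = 1 / 0.1732 = 5.7737
Ranking by B (broadest → narrowest): Sorex minutus (5.77) > Sorex araneus (4.90) > Crocidura russula (4.06)

Sorex minutus > Sorex araneus > Crocidura russula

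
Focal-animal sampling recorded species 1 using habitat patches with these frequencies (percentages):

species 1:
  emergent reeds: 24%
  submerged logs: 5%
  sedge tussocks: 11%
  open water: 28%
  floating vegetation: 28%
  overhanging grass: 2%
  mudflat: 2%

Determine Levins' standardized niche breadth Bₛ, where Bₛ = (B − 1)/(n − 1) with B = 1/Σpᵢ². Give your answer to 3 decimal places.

Convert percentages to proportions (divide by 100).
Σpᵢ² = 0.24² + 0.05² + 0.11² + 0.28² + 0.28² + 0.02² + 0.02² = 0.0576 + 0.0025 + 0.0121 + 0.0784 + 0.0784 + 0.0004 + 0.0004 = 0.2298
B = 1 / 0.2298 = 4.35161
Bₛ = (B − 1)/(n − 1) = (4.35161 − 1)/(7 − 1) = 3.35161/6 = 0.55860

0.559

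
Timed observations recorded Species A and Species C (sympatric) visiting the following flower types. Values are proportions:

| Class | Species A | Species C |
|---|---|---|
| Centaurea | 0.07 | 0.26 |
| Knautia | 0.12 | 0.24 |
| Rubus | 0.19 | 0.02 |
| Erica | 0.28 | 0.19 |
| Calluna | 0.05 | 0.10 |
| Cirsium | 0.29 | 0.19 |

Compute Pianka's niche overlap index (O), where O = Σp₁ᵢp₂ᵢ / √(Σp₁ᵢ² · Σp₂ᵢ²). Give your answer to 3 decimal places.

Σ p₁ᵢp₂ᵢ = 0.0182 + 0.0288 + 0.0038 + 0.0532 + 0.0050 + 0.0551 = 0.1641
Σp_1ᵢ² = 0.07² + 0.12² + 0.19² + 0.28² + 0.05² + 0.29² = 0.0049 + 0.0144 + 0.0361 + 0.0784 + 0.0025 + 0.0841 = 0.2204
Σp_2ᵢ² = 0.26² + 0.24² + 0.02² + 0.19² + 0.10² + 0.19² = 0.0676 + 0.0576 + 0.0004 + 0.0361 + 0.0100 + 0.0361 = 0.2078
O = 0.1641 / √(0.2204 × 0.2078) = 0.1641 / 0.214007 = 0.76680

0.767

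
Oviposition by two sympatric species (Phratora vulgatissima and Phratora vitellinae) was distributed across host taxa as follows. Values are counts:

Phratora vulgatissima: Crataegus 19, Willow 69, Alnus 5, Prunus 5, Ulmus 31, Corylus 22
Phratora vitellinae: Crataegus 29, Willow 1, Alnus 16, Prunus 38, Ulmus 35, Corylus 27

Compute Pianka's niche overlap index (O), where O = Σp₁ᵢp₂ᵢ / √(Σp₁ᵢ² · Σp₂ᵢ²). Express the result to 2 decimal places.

Proportions for Phratora vulgatissima (n=151): 19/151=0.1258, 69/151=0.4570, 5/151=0.0331, 5/151=0.0331, 31/151=0.2053, 22/151=0.1457
Proportions for Phratora vitellinae (n=146): 29/146=0.1986, 1/146=0.0068, 16/146=0.1096, 38/146=0.2603, 35/146=0.2397, 27/146=0.1849
Σ p₁ᵢp₂ᵢ = 0.024984 + 0.003108 + 0.003628 + 0.008616 + 0.049210 + 0.026940 = 0.116486
Σp_1ᵢ² = 0.1258² + 0.4570² + 0.0331² + 0.0331² + 0.2053² + 0.1457² = 0.015826 + 0.208849 + 0.001096 + 0.001096 + 0.042148 + 0.021228 = 0.290243
Σp_2ᵢ² = 0.1986² + 0.0068² + 0.1096² + 0.2603² + 0.2397² + 0.1849² = 0.039442 + 0.000046 + 0.012012 + 0.067756 + 0.057456 + 0.034188 = 0.210900
O = 0.116486 / √(0.290243 × 0.210900) = 0.116486 / 0.2474111 = 0.4708

0.47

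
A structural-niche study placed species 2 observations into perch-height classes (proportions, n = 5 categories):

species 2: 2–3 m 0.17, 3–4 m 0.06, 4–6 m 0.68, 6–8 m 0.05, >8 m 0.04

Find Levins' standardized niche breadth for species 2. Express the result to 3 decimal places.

0.251

Σpᵢ² = 0.17² + 0.06² + 0.68² + 0.05² + 0.04² = 0.0289 + 0.0036 + 0.4624 + 0.0025 + 0.0016 = 0.4990
B = 1 / 0.4990 = 2.00401
Bₛ = (B − 1)/(n − 1) = (2.00401 − 1)/(5 − 1) = 1.00401/4 = 0.25100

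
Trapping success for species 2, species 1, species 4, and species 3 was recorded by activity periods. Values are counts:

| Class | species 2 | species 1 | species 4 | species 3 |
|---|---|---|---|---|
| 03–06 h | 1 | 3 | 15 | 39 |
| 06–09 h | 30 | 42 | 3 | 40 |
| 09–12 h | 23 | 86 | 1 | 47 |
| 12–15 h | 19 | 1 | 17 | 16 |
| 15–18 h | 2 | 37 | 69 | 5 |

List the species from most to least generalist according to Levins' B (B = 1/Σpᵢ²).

Proportions for species 2 (n=75): 1/75=0.0133, 30/75=0.4000, 23/75=0.3067, 19/75=0.2533, 2/75=0.0267
Proportions for species 1 (n=169): 3/169=0.0178, 42/169=0.2485, 86/169=0.5089, 1/169=0.0059, 37/169=0.2189
Proportions for species 4 (n=105): 15/105=0.1429, 3/105=0.0286, 1/105=0.0095, 17/105=0.1619, 69/105=0.6571
Proportions for species 3 (n=147): 39/147=0.2653, 40/147=0.2721, 47/147=0.3197, 16/147=0.1088, 5/147=0.0340
Σp_2ᵢ² = 0.0133² + 0.4000² + 0.3067² + 0.2533² + 0.0267² = 0.000177 + 0.160000 + 0.094065 + 0.064161 + 0.000713 = 0.319116
B_2 = 1 / 0.319116 = 3.1337
Σp_1ᵢ² = 0.0178² + 0.2485² + 0.5089² + 0.0059² + 0.2189² = 0.000317 + 0.061752 + 0.258979 + 0.000035 + 0.047917 = 0.369000
B_1 = 1 / 0.369000 = 2.7100
Σp_4ᵢ² = 0.1429² + 0.0286² + 0.0095² + 0.1619² + 0.6571² = 0.020420 + 0.000818 + 0.000090 + 0.026212 + 0.431780 = 0.479320
B_4 = 1 / 0.479320 = 2.0863
Σp_3ᵢ² = 0.2653² + 0.2721² + 0.3197² + 0.1088² + 0.0340² = 0.070384 + 0.074038 + 0.102208 + 0.011837 + 0.001156 = 0.259623
B_3 = 1 / 0.259623 = 3.8517
Ranking by B (broadest → narrowest): species 3 (3.85) > species 2 (3.13) > species 1 (2.71) > species 4 (2.09)

species 3 > species 2 > species 1 > species 4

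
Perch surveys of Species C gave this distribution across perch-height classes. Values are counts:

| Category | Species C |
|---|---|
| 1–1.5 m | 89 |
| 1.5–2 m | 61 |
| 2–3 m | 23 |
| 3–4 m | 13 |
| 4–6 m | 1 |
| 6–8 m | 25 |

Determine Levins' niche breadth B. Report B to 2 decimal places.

Proportions for Species C (n=212): 89/212=0.4198, 61/212=0.2877, 23/212=0.1085, 13/212=0.0613, 1/212=0.0047, 25/212=0.1179
Σpᵢ² = 0.4198² + 0.2877² + 0.1085² + 0.0613² + 0.0047² + 0.1179² = 0.176232 + 0.082771 + 0.011772 + 0.003758 + 0.000022 + 0.013900 = 0.288455
B = 1 / 0.288455 = 3.4667

3.47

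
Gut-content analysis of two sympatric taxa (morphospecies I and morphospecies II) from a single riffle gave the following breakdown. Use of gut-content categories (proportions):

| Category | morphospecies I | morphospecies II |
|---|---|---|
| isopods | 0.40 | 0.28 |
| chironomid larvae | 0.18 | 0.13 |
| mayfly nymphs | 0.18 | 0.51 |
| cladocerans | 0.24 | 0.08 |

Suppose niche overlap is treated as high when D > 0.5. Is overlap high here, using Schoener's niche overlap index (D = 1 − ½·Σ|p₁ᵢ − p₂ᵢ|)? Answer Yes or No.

Yes

Σ|p₁ᵢ − p₂ᵢ| = 0.12 + 0.05 + 0.33 + 0.16 = 0.66
D = 1 − ½ × 0.66 = 1 − 0.330 = 0.6700
D = 0.6700 > 0.5 → Yes.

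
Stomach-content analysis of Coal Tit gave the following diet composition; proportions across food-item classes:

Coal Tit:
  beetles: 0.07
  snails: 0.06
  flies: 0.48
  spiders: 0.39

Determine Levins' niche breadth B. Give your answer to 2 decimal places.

2.56

Σpᵢ² = 0.07² + 0.06² + 0.48² + 0.39² = 0.0049 + 0.0036 + 0.2304 + 0.1521 = 0.3910
B = 1 / 0.3910 = 2.5575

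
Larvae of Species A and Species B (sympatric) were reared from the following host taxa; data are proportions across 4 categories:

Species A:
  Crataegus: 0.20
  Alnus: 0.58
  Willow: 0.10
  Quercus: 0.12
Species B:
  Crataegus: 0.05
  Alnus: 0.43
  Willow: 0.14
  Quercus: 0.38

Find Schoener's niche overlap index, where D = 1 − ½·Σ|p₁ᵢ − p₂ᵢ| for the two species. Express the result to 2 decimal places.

0.70

Σ|p₁ᵢ − p₂ᵢ| = 0.15 + 0.15 + 0.04 + 0.26 = 0.60
D = 1 − ½ × 0.60 = 1 − 0.300 = 0.7000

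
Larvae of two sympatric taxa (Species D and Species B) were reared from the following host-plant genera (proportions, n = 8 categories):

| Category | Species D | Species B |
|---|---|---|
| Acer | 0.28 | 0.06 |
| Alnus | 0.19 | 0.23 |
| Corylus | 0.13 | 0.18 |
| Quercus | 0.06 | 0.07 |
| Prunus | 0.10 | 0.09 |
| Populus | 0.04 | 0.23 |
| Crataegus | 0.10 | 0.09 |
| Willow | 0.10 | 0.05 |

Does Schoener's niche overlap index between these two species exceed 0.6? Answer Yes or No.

Σ|p₁ᵢ − p₂ᵢ| = 0.22 + 0.04 + 0.05 + 0.01 + 0.01 + 0.19 + 0.01 + 0.05 = 0.58
D = 1 − ½ × 0.58 = 1 − 0.290 = 0.7100
D = 0.7100 > 0.6 → Yes.

Yes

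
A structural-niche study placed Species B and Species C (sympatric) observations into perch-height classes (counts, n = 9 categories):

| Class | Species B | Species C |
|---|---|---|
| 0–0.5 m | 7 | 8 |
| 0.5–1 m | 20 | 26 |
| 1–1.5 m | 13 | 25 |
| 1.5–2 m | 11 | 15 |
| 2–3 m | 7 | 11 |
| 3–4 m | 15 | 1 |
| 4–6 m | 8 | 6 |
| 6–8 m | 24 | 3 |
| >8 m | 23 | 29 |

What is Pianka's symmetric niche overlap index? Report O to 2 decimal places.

0.82

Proportions for Species B (n=128): 7/128=0.0547, 20/128=0.1563, 13/128=0.1016, 11/128=0.0859, 7/128=0.0547, 15/128=0.1172, 8/128=0.0625, 24/128=0.1875, 23/128=0.1797
Proportions for Species C (n=124): 8/124=0.0645, 26/124=0.2097, 25/124=0.2016, 15/124=0.1210, 11/124=0.0887, 1/124=0.0081, 6/124=0.0484, 3/124=0.0242, 29/124=0.2339
Σ p₁ᵢp₂ᵢ = 0.003528 + 0.032776 + 0.020483 + 0.010394 + 0.004852 + 0.000949 + 0.003025 + 0.004538 + 0.042032 = 0.122577
Σp_1ᵢ² = 0.0547² + 0.1563² + 0.1016² + 0.0859² + 0.0547² + 0.1172² + 0.0625² + 0.1875² + 0.1797² = 0.002992 + 0.024430 + 0.010323 + 0.007379 + 0.002992 + 0.013736 + 0.003906 + 0.035156 + 0.032292 = 0.133206
Σp_2ᵢ² = 0.0645² + 0.2097² + 0.2016² + 0.1210² + 0.0887² + 0.0081² + 0.0484² + 0.0242² + 0.2339² = 0.004160 + 0.043974 + 0.040643 + 0.014641 + 0.007868 + 0.000066 + 0.002343 + 0.000586 + 0.054709 = 0.168990
O = 0.122577 / √(0.133206 × 0.168990) = 0.122577 / 0.1500349 = 0.8170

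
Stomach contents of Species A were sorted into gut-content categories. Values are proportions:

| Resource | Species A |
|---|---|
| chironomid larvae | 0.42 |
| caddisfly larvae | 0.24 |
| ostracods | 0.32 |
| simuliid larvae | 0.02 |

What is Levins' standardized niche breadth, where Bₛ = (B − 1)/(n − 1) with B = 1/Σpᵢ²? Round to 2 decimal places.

Σpᵢ² = 0.42² + 0.24² + 0.32² + 0.02² = 0.1764 + 0.0576 + 0.1024 + 0.0004 = 0.3368
B = 1 / 0.3368 = 2.9691
Bₛ = (B − 1)/(n − 1) = (2.9691 − 1)/(4 − 1) = 1.9691/3 = 0.6564

0.66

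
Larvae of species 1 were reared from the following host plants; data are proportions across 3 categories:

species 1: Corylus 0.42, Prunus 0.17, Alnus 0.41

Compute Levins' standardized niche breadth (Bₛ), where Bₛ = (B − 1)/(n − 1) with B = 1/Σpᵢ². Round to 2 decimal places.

0.84

Σpᵢ² = 0.42² + 0.17² + 0.41² = 0.1764 + 0.0289 + 0.1681 = 0.3734
B = 1 / 0.3734 = 2.6781
Bₛ = (B − 1)/(n − 1) = (2.6781 − 1)/(3 − 1) = 1.6781/2 = 0.8391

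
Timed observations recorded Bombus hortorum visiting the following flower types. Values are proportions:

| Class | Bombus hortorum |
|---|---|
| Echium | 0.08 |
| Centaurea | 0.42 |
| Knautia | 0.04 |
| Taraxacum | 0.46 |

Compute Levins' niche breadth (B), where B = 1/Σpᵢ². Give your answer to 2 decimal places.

Σpᵢ² = 0.08² + 0.42² + 0.04² + 0.46² = 0.0064 + 0.1764 + 0.0016 + 0.2116 = 0.3960
B = 1 / 0.3960 = 2.5253

2.53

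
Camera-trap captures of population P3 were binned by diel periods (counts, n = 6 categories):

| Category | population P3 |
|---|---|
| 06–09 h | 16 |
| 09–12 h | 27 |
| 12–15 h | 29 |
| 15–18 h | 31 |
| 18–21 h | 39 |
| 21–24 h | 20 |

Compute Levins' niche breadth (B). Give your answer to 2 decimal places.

Proportions for population P3 (n=162): 16/162=0.0988, 27/162=0.1667, 29/162=0.1790, 31/162=0.1914, 39/162=0.2407, 20/162=0.1235
Σpᵢ² = 0.0988² + 0.1667² + 0.1790² + 0.1914² + 0.2407² + 0.1235² = 0.009761 + 0.027789 + 0.032041 + 0.036634 + 0.057936 + 0.015252 = 0.179413
B = 1 / 0.179413 = 5.5737

5.57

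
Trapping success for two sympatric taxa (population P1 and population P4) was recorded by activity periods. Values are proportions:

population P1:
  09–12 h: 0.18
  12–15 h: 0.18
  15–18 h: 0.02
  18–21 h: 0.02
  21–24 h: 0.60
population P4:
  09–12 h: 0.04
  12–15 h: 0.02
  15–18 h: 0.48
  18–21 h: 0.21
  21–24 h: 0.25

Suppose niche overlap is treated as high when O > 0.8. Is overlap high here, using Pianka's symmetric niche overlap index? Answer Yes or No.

Σ p₁ᵢp₂ᵢ = 0.0072 + 0.0036 + 0.0096 + 0.0042 + 0.1500 = 0.1746
Σp_1ᵢ² = 0.18² + 0.18² + 0.02² + 0.02² + 0.60² = 0.0324 + 0.0324 + 0.0004 + 0.0004 + 0.3600 = 0.4256
Σp_2ᵢ² = 0.04² + 0.02² + 0.48² + 0.21² + 0.25² = 0.0016 + 0.0004 + 0.2304 + 0.0441 + 0.0625 = 0.3390
O = 0.1746 / √(0.4256 × 0.3390) = 0.1746 / 0.37984 = 0.4597
O = 0.4597 < 0.8 → No.

No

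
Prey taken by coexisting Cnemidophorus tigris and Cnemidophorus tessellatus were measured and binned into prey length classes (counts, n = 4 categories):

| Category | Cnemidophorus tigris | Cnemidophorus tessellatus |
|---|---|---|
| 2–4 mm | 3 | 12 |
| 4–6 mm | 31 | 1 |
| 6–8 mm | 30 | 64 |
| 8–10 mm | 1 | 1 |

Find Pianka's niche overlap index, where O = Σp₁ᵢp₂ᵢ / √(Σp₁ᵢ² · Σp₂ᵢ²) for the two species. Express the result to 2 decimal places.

Proportions for Cnemidophorus tigris (n=65): 3/65=0.0462, 31/65=0.4769, 30/65=0.4615, 1/65=0.0154
Proportions for Cnemidophorus tessellatus (n=78): 12/78=0.1538, 1/78=0.0128, 64/78=0.8205, 1/78=0.0128
Σ p₁ᵢp₂ᵢ = 0.007106 + 0.006104 + 0.378661 + 0.000197 = 0.392068
Σp_1ᵢ² = 0.0462² + 0.4769² + 0.4615² + 0.0154² = 0.002134 + 0.227434 + 0.212982 + 0.000237 = 0.442787
Σp_2ᵢ² = 0.1538² + 0.0128² + 0.8205² + 0.0128² = 0.023654 + 0.000164 + 0.673220 + 0.000164 = 0.697202
O = 0.392068 / √(0.442787 × 0.697202) = 0.392068 / 0.5556186 = 0.7056

0.71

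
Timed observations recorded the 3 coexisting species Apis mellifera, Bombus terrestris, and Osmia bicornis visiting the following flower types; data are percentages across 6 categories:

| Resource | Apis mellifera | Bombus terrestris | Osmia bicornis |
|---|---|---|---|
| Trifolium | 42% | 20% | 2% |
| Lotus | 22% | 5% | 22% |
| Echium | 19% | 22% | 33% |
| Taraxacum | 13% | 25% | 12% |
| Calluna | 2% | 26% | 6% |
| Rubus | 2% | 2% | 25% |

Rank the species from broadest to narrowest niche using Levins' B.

Bombus terrestris > Osmia bicornis > Apis mellifera

Convert percentages to proportions (divide by 100).
Σp_mellᵢ² = 0.42² + 0.22² + 0.19² + 0.13² + 0.02² + 0.02² = 0.1764 + 0.0484 + 0.0361 + 0.0169 + 0.0004 + 0.0004 = 0.2786
B_mell = 1 / 0.2786 = 3.5894
Σp_terrᵢ² = 0.20² + 0.05² + 0.22² + 0.25² + 0.26² + 0.02² = 0.0400 + 0.0025 + 0.0484 + 0.0625 + 0.0676 + 0.0004 = 0.2214
B_terr = 1 / 0.2214 = 4.5167
Σp_bicoᵢ² = 0.02² + 0.22² + 0.33² + 0.12² + 0.06² + 0.25² = 0.0004 + 0.0484 + 0.1089 + 0.0144 + 0.0036 + 0.0625 = 0.2382
B_bico = 1 / 0.2382 = 4.1982
Ranking by B (broadest → narrowest): Bombus terrestris (4.52) > Osmia bicornis (4.20) > Apis mellifera (3.59)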